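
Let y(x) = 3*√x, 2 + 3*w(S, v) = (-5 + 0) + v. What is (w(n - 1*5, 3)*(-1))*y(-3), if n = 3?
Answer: 4*I*√3 ≈ 6.9282*I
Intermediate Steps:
w(S, v) = -7/3 + v/3 (w(S, v) = -⅔ + ((-5 + 0) + v)/3 = -⅔ + (-5 + v)/3 = -⅔ + (-5/3 + v/3) = -7/3 + v/3)
(w(n - 1*5, 3)*(-1))*y(-3) = ((-7/3 + (⅓)*3)*(-1))*(3*√(-3)) = ((-7/3 + 1)*(-1))*(3*(I*√3)) = (-4/3*(-1))*(3*I*√3) = 4*(3*I*√3)/3 = 4*I*√3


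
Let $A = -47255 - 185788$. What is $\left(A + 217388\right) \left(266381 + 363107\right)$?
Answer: $-9854634640$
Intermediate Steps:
$A = -233043$
$\left(A + 217388\right) \left(266381 + 363107\right) = \left(-233043 + 217388\right) \left(266381 + 363107\right) = \left(-15655\right) 629488 = -9854634640$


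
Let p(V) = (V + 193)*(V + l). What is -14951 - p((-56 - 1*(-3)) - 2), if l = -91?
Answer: 5197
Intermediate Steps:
p(V) = (-91 + V)*(193 + V) (p(V) = (V + 193)*(V - 91) = (193 + V)*(-91 + V) = (-91 + V)*(193 + V))
-14951 - p((-56 - 1*(-3)) - 2) = -14951 - (-17563 + ((-56 - 1*(-3)) - 2)² + 102*((-56 - 1*(-3)) - 2)) = -14951 - (-17563 + ((-56 + 3) - 2)² + 102*((-56 + 3) - 2)) = -14951 - (-17563 + (-53 - 2)² + 102*(-53 - 2)) = -14951 - (-17563 + (-55)² + 102*(-55)) = -14951 - (-17563 + 3025 - 5610) = -14951 - 1*(-20148) = -14951 + 20148 = 5197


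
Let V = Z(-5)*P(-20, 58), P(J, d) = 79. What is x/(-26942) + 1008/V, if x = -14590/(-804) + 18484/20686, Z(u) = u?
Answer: -112949209879151/44248597021740 ≈ -2.5526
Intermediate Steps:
V = -395 (V = -5*79 = -395)
x = 79167469/4157886 (x = -14590*(-1/804) + 18484*(1/20686) = 7295/402 + 9242/10343 = 79167469/4157886 ≈ 19.040)
x/(-26942) + 1008/V = (79167469/4157886)/(-26942) + 1008/(-395) = (79167469/4157886)*(-1/26942) + 1008*(-1/395) = -79167469/112021764612 - 1008/395 = -112949209879151/44248597021740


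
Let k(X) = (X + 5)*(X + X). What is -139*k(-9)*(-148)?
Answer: 1481184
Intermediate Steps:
k(X) = 2*X*(5 + X) (k(X) = (5 + X)*(2*X) = 2*X*(5 + X))
-139*k(-9)*(-148) = -278*(-9)*(5 - 9)*(-148) = -278*(-9)*(-4)*(-148) = -139*72*(-148) = -10008*(-148) = 1481184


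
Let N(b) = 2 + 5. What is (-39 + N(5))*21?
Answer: -672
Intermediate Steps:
N(b) = 7
(-39 + N(5))*21 = (-39 + 7)*21 = -32*21 = -672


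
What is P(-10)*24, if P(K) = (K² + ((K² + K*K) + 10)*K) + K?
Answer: -48240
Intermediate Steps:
P(K) = K + K² + K*(10 + 2*K²) (P(K) = (K² + ((K² + K²) + 10)*K) + K = (K² + (2*K² + 10)*K) + K = (K² + (10 + 2*K²)*K) + K = (K² + K*(10 + 2*K²)) + K = K + K² + K*(10 + 2*K²))
P(-10)*24 = -10*(11 - 10 + 2*(-10)²)*24 = -10*(11 - 10 + 2*100)*24 = -10*(11 - 10 + 200)*24 = -10*201*24 = -2010*24 = -48240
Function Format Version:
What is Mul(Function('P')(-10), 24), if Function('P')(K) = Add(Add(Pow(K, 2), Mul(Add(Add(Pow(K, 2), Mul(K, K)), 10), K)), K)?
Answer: -48240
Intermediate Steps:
Function('P')(K) = Add(K, Pow(K, 2), Mul(K, Add(10, Mul(2, Pow(K, 2))))) (Function('P')(K) = Add(Add(Pow(K, 2), Mul(Add(Add(Pow(K, 2), Pow(K, 2)), 10), K)), K) = Add(Add(Pow(K, 2), Mul(Add(Mul(2, Pow(K, 2)), 10), K)), K) = Add(Add(Pow(K, 2), Mul(Add(10, Mul(2, Pow(K, 2))), K)), K) = Add(Add(Pow(K, 2), Mul(K, Add(10, Mul(2, Pow(K, 2))))), K) = Add(K, Pow(K, 2), Mul(K, Add(10, Mul(2, Pow(K, 2))))))
Mul(Function('P')(-10), 24) = Mul(Mul(-10, Add(11, -10, Mul(2, Pow(-10, 2)))), 24) = Mul(Mul(-10, Add(11, -10, Mul(2, 100))), 24) = Mul(Mul(-10, Add(11, -10, 200)), 24) = Mul(Mul(-10, 201), 24) = Mul(-2010, 24) = -48240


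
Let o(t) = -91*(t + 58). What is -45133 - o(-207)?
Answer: -58692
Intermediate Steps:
o(t) = -5278 - 91*t (o(t) = -91*(58 + t) = -5278 - 91*t)
-45133 - o(-207) = -45133 - (-5278 - 91*(-207)) = -45133 - (-5278 + 18837) = -45133 - 1*13559 = -45133 - 13559 = -58692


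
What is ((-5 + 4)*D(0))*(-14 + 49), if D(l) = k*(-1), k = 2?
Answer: 70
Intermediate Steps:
D(l) = -2 (D(l) = 2*(-1) = -2)
((-5 + 4)*D(0))*(-14 + 49) = ((-5 + 4)*(-2))*(-14 + 49) = -1*(-2)*35 = 2*35 = 70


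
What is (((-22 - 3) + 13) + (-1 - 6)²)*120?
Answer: 4440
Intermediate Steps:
(((-22 - 3) + 13) + (-1 - 6)²)*120 = ((-25 + 13) + (-7)²)*120 = (-12 + 49)*120 = 37*120 = 4440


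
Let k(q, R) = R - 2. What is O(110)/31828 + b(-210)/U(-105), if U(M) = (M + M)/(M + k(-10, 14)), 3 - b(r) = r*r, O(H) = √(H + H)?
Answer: -1367007/70 + √55/15914 ≈ -19529.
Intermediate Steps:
k(q, R) = -2 + R
O(H) = √2*√H (O(H) = √(2*H) = √2*√H)
b(r) = 3 - r² (b(r) = 3 - r*r = 3 - r²)
U(M) = 2*M/(12 + M) (U(M) = (M + M)/(M + (-2 + 14)) = (2*M)/(M + 12) = (2*M)/(12 + M) = 2*M/(12 + M))
O(110)/31828 + b(-210)/U(-105) = (√2*√110)/31828 + (3 - 1*(-210)²)/((2*(-105)/(12 - 105))) = (2*√55)*(1/31828) + (3 - 1*44100)/((2*(-105)/(-93))) = √55/15914 + (3 - 44100)/((2*(-105)*(-1/93))) = √55/15914 - 44097/70/31 = √55/15914 - 44097*31/70 = √55/15914 - 1367007/70 = -1367007/70 + √55/15914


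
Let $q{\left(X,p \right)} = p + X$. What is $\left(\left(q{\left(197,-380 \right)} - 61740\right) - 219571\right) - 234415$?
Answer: $-515909$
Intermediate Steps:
$q{\left(X,p \right)} = X + p$
$\left(\left(q{\left(197,-380 \right)} - 61740\right) - 219571\right) - 234415 = \left(\left(\left(197 - 380\right) - 61740\right) - 219571\right) - 234415 = \left(\left(-183 - 61740\right) - 219571\right) - 234415 = \left(-61923 - 219571\right) - 234415 = -281494 - 234415 = -515909$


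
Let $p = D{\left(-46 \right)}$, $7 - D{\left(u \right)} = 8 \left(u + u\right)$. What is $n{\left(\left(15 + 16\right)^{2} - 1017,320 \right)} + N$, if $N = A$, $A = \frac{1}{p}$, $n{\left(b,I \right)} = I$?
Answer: $\frac{237761}{743} \approx 320.0$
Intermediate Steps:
$D{\left(u \right)} = 7 - 16 u$ ($D{\left(u \right)} = 7 - 8 \left(u + u\right) = 7 - 8 \cdot 2 u = 7 - 16 u$)
$p = 743$ ($p = 7 - -736 = 7 + 736 = 743$)
$A = \frac{1}{743} \approx 0.0013459$
$N = \frac{1}{743} \approx 0.0013459$
$n{\left(\left(15 + 16\right)^{2} - 1017,320 \right)} + N = 320 + \frac{1}{743} = \frac{237761}{743}$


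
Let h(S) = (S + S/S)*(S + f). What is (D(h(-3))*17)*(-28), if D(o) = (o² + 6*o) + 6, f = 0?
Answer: -37128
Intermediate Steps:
h(S) = S*(1 + S) (h(S) = (S + S/S)*(S + 0) = (S + 1)*S = (1 + S)*S = S*(1 + S))
D(o) = 6 + o² + 6*o
(D(h(-3))*17)*(-28) = ((6 + (-3*(1 - 3))² + 6*(-3*(1 - 3)))*17)*(-28) = ((6 + (-3*(-2))² + 6*(-3*(-2)))*17)*(-28) = ((6 + 6² + 6*6)*17)*(-28) = ((6 + 36 + 36)*17)*(-28) = (78*17)*(-28) = 1326*(-28) = -37128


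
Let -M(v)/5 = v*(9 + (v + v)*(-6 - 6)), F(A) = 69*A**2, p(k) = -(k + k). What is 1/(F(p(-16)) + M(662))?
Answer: 1/52630146 ≈ 1.9001e-8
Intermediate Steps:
p(k) = -2*k
M(v) = -5*v*(9 - 24*v) (M(v) = -5*v*(9 + (v + v)*(-6 - 6)) = -5*v*(9 + (2*v)*(-12)) = -5*v*(9 - 24*v))
1/(F(p(-16)) + M(662)) = 1/(69*(-2*(-16))**2 + 15*662*(-3 + 8*662)) = 1/(69*32**2 + 15*662*(-3 + 5296)) = 1/(69*1024 + 15*662*5293) = 1/(70656 + 52559490) = 1/52630146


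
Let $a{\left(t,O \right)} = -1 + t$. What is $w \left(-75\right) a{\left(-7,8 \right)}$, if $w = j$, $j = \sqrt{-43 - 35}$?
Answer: $600 i \sqrt{78} \approx 5299.1 i$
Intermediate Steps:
$j = i \sqrt{78}$ ($j = \sqrt{-78} = i \sqrt{78} \approx 8.8318 i$)
$w = i \sqrt{78} \approx 8.8318 i$
$w \left(-75\right) a{\left(-7,8 \right)} = i \sqrt{78} \left(-75\right) \left(-1 - 7\right) = - 75 i \sqrt{78} \left(-8\right) = 600 i \sqrt{78}$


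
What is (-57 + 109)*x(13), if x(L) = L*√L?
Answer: 676*√13 ≈ 2437.4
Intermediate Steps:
x(L) = L^(3/2)
(-57 + 109)*x(13) = (-57 + 109)*13^(3/2) = 52*(13*√13) = 676*√13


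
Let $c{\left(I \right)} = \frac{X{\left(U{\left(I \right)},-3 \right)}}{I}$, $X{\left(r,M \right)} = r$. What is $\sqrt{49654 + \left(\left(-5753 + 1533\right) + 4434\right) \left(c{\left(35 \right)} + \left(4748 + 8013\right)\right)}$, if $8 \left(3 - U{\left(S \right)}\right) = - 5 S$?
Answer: $\frac{\sqrt{13625234455}}{70} \approx 1667.5$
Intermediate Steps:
$U{\left(S \right)} = 3 + \frac{5 S}{8}$ ($U{\left(S \right)} = 3 - \frac{\left(-5\right) S}{8} = 3 + \frac{5 S}{8}$)
$c{\left(I \right)} = \frac{3 + \frac{5 I}{8}}{I}$
$\sqrt{49654 + \left(\left(-5753 + 1533\right) + 4434\right) \left(c{\left(35 \right)} + \left(4748 + 8013\right)\right)} = \sqrt{49654 + \left(\left(-5753 + 1533\right) + 4434\right) \left(\left(\frac{5}{8} + \frac{3}{35}\right) + \left(4748 + 8013\right)\right)} = \sqrt{49654 + \left(-4220 + 4434\right) \left(\left(\frac{5}{8} + 3 \cdot \frac{1}{35}\right) + 12761\right)} = \sqrt{49654 + 214 \left(\left(\frac{5}{8} + \frac{3}{35}\right) + 12761\right)} = \sqrt{49654 + 214 \left(\frac{199}{280} + 12761\right)} = \sqrt{49654 + 214 \cdot \frac{3573279}{280}} = \sqrt{49654 + \frac{382340853}{140}} = \sqrt{\frac{389292413}{140}} = \frac{\sqrt{13625234455}}{70}$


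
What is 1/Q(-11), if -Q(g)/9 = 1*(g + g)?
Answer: 1/198 ≈ 0.0050505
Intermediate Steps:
Q(g) = -18*g (Q(g) = -9*(g + g) = -9*2*g = -18*g)
1/Q(-11) = 1/(-18*(-11)) = 1/198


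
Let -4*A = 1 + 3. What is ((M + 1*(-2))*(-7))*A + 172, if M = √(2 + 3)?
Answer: 158 + 7*√5 ≈ 173.65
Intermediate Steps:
M = √5 ≈ 2.2361
A = -1 (A = -(1 + 3)/4 = -¼*4 = -1)
((M + 1*(-2))*(-7))*A + 172 = ((√5 + 1*(-2))*(-7))*(-1) + 172 = ((√5 - 2)*(-7))*(-1) + 172 = ((-2 + √5)*(-7))*(-1) + 172 = (14 - 7*√5)*(-1) + 172 = (-14 + 7*√5) + 172 = 158 + 7*√5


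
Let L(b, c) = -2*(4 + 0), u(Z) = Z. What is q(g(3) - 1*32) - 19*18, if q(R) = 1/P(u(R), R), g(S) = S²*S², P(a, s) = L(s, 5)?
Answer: -2737/8 ≈ -342.13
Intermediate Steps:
L(b, c) = -8 (L(b, c) = -2*4 = -8)
P(a, s) = -8
g(S) = S⁴
q(R) = -⅛ (q(R) = 1/(-8) = -⅛)
q(g(3) - 1*32) - 19*18 = -⅛ - 19*18 = -⅛ - 1*342 = -⅛ - 342 = -2737/8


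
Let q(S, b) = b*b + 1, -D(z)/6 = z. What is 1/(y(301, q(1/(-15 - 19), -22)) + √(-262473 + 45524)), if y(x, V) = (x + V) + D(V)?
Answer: -2124/4728325 - I*√216949/4728325 ≈ -0.00044921 - 9.8508e-5*I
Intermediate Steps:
D(z) = -6*z
q(S, b) = 1 + b² (q(S, b) = b² + 1 = 1 + b²)
y(x, V) = x - 5*V (y(x, V) = (x + V) - 6*V = (V + x) - 6*V = x - 5*V)
1/(y(301, q(1/(-15 - 19), -22)) + √(-262473 + 45524)) = 1/((301 - 5*(1 + (-22)²)) + √(-262473 + 45524)) = 1/((301 - 5*(1 + 484)) + √(-216949)) = 1/((301 - 5*485) + I*√216949) = 1/((301 - 2425) + I*√216949) = 1/(-2124 + I*√216949)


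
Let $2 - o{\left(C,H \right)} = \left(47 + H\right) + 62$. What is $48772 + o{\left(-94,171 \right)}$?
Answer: $48494$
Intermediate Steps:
$o{\left(C,H \right)} = -107 - H$ ($o{\left(C,H \right)} = 2 - \left(\left(47 + H\right) + 62\right) = 2 - \left(109 + H\right) = -107 - H$)
$48772 + o{\left(-94,171 \right)} = 48772 - 278 = 48494$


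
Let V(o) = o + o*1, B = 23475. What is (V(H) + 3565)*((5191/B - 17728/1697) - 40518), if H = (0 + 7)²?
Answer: -1971336197798583/13279025 ≈ -1.4845e+8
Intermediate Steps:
H = 49 (H = 7² = 49)
V(o) = 2*o (V(o) = o + o = 2*o)
(V(H) + 3565)*((5191/B - 17728/1697) - 40518) = (2*49 + 3565)*((5191/23475 - 17728/1697) - 40518) = (98 + 3565)*((5191*(1/23475) - 17728*1/1697) - 40518) = 3663*((5191/23475 - 17728/1697) - 40518) = 3663*(-407355673/39837075 - 40518) = 3663*(-1614525960523/39837075) = -1971336197798583/13279025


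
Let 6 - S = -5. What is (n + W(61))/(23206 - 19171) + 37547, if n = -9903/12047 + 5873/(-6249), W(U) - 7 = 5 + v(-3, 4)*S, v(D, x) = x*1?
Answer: 2281068713378485/60752334321 ≈ 37547.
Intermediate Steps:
S = 11 (S = 6 - 1*(-5) = 6 + 5 = 11)
v(D, x) = x
W(U) = 56 (W(U) = 7 + (5 + 4*11) = 7 + (5 + 44) = 7 + 49 = 56)
n = -132635878/75281703 (n = -9903*1/12047 + 5873*(-1/6249) = -9903/12047 - 5873/6249 = -132635878/75281703 ≈ -1.7619)
(n + W(61))/(23206 - 19171) + 37547 = (-132635878/75281703 + 56)/(23206 - 19171) + 37547 = (4083139490/75281703)/4035 + 37547 = (4083139490/75281703)*(1/4035) + 37547 = 816627898/60752334321 + 37547 = 2281068713378485/60752334321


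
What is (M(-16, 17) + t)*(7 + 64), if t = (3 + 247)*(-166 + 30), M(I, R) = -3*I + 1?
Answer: -2410521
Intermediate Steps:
M(I, R) = 1 - 3*I
t = -34000 (t = 250*(-136) = -34000)
(M(-16, 17) + t)*(7 + 64) = ((1 - 3*(-16)) - 34000)*(7 + 64) = ((1 + 48) - 34000)*71 = (49 - 34000)*71 = -33951*71 = -2410521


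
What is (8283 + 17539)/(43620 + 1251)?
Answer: 25822/44871 ≈ 0.57547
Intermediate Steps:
(8283 + 17539)/(43620 + 1251) = 25822/44871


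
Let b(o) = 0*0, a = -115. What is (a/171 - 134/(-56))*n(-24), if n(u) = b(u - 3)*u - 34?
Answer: -140029/2394 ≈ -58.492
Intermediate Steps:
b(o) = 0
n(u) = -34 (n(u) = 0*u - 34 = 0 - 34 = -34)
(a/171 - 134/(-56))*n(-24) = (-115/171 - 134/(-56))*(-34) = (-115*1/171 - 134*(-1/56))*(-34) = (-115/171 + 67/28)*(-34) = (8237/4788)*(-34) = -140029/2394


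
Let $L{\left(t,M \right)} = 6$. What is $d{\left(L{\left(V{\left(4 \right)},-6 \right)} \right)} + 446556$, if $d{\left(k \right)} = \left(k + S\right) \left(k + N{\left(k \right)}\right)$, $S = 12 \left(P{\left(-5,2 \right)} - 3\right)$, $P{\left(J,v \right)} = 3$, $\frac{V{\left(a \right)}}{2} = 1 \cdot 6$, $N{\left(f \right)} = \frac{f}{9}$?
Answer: $446596$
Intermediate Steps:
$N{\left(f \right)} = \frac{f}{9}$ ($N{\left(f \right)} = f \frac{1}{9} = \frac{f}{9}$)
$V{\left(a \right)} = 12$ ($V{\left(a \right)} = 2 \cdot 1 \cdot 6 = 2 \cdot 6 = 12$)
$S = 0$ ($S = 12 \left(3 - 3\right) = 12 \cdot 0 = 0$)
$d{\left(k \right)} = \frac{10 k^{2}}{9}$ ($d{\left(k \right)} = \left(k + 0\right) \left(k + \frac{k}{9}\right) = k \frac{10 k}{9} = \frac{10 k^{2}}{9}$)
$d{\left(L{\left(V{\left(4 \right)},-6 \right)} \right)} + 446556 = \frac{10 \cdot 6^{2}}{9} + 446556 = \frac{10}{9} \cdot 36 + 446556 = 40 + 446556 = 446596$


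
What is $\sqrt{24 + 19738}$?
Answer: $\sqrt{19762} \approx 140.58$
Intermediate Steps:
$\sqrt{24 + 19738} = \sqrt{19762}$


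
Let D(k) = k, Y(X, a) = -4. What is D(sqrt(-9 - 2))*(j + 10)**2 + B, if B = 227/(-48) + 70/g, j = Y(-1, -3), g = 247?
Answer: -52709/11856 + 36*I*sqrt(11) ≈ -4.4458 + 119.4*I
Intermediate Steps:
j = -4
B = -52709/11856 (B = 227/(-48) + 70/247 = 227*(-1/48) + 70*(1/247) = -227/48 + 70/247 = -52709/11856 ≈ -4.4458)
D(sqrt(-9 - 2))*(j + 10)**2 + B = sqrt(-9 - 2)*(-4 + 10)**2 - 52709/11856 = sqrt(-11)*6**2 - 52709/11856 = (I*sqrt(11))*36 - 52709/11856 = 36*I*sqrt(11) - 52709/11856 = -52709/11856 + 36*I*sqrt(11)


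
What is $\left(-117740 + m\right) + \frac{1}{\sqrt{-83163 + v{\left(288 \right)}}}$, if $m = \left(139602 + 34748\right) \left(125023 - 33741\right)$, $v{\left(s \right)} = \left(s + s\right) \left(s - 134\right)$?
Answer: $15914898960 + \frac{\sqrt{5541}}{5541} \approx 1.5915 \cdot 10^{10}$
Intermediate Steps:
$v{\left(s \right)} = 2 s \left(-134 + s\right)$
$m = 15915016700$ ($m = 174350 \cdot 91282 = 15915016700$)
$\left(-117740 + m\right) + \frac{1}{\sqrt{-83163 + v{\left(288 \right)}}} = \left(-117740 + 15915016700\right) + \frac{1}{\sqrt{-83163 + 2 \cdot 288 \left(-134 + 288\right)}} = 15914898960 + \frac{1}{\sqrt{-83163 + 2 \cdot 288 \cdot 154}} = 15914898960 + \frac{1}{\sqrt{-83163 + 88704}} = 15914898960 + \frac{1}{\sqrt{5541}} = 15914898960 + \frac{\sqrt{5541}}{5541}$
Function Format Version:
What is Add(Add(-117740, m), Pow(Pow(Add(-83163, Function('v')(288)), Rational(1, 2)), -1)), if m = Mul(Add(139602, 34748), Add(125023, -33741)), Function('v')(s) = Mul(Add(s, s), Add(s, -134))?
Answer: Add(15914898960, Mul(Rational(1, 5541), Pow(5541, Rational(1, 2)))) ≈ 1.5915e+10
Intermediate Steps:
Function('v')(s) = Mul(2, s, Add(-134, s)) (Function('v')(s) = Mul(Mul(2, s), Add(-134, s)) = Mul(2, s, Add(-134, s)))
m = 15915016700 (m = Mul(174350, 91282) = 15915016700)
Add(Add(-117740, m), Pow(Pow(Add(-83163, Function('v')(288)), Rational(1, 2)), -1)) = Add(Add(-117740, 15915016700), Pow(Pow(Add(-83163, Mul(2, 288, Add(-134, 288))), Rational(1, 2)), -1)) = Add(15914898960, Pow(Pow(Add(-83163, Mul(2, 288, 154)), Rational(1, 2)), -1)) = Add(15914898960, Pow(Pow(Add(-83163, 88704), Rational(1, 2)), -1)) = Add(15914898960, Pow(Pow(5541, Rational(1, 2)), -1)) = Add(15914898960, Mul(Rational(1, 5541), Pow(5541, Rational(1, 2))))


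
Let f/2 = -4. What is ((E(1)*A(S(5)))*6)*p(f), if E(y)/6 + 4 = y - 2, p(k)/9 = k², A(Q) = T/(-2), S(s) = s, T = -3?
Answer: -155520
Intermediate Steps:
A(Q) = 3/2 (A(Q) = -3/(-2) = -3*(-½) = 3/2)
f = -8 (f = 2*(-4) = -8)
p(k) = 9*k²
E(y) = -36 + 6*y (E(y) = -24 + 6*(y - 2) = -24 + 6*(-2 + y) = -24 + (-12 + 6*y) = -36 + 6*y)
((E(1)*A(S(5)))*6)*p(f) = (((-36 + 6*1)*(3/2))*6)*(9*(-8)²) = (((-36 + 6)*(3/2))*6)*(9*64) = (-30*3/2*6)*576 = -45*6*576 = -270*576 = -155520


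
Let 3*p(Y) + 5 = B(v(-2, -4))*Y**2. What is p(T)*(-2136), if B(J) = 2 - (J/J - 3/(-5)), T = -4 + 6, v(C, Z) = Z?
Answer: 12104/5 ≈ 2420.8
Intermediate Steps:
T = 2
B(J) = 2/5 (B(J) = 2 - (1 - 3*(-1/5)) = 2 - (1 + 3/5) = 2 - 1*8/5 = 2 - 8/5 = 2/5)
p(Y) = -5/3 + 2*Y**2/15 (p(Y) = -5/3 + (2*Y**2/5)/3 = -5/3 + 2*Y**2/15)
p(T)*(-2136) = (-5/3 + (2/15)*2**2)*(-2136) = (-5/3 + (2/15)*4)*(-2136) = (-5/3 + 8/15)*(-2136) = -17/15*(-2136) = 12104/5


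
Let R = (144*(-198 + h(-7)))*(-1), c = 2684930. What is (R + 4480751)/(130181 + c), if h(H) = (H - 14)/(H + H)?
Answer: 4509047/2815111 ≈ 1.6017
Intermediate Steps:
h(H) = (-14 + H)/(2*H) (h(H) = (-14 + H)/((2*H)) = (-14 + H)*(1/(2*H)) = (-14 + H)/(2*H))
R = 28296 (R = (144*(-198 + (½)*(-14 - 7)/(-7)))*(-1) = (144*(-198 + (½)*(-⅐)*(-21)))*(-1) = (144*(-198 + 3/2))*(-1) = (144*(-393/2))*(-1) = -28296*(-1) = 28296)
(R + 4480751)/(130181 + c) = (28296 + 4480751)/(130181 + 2684930) = 4509047/2815111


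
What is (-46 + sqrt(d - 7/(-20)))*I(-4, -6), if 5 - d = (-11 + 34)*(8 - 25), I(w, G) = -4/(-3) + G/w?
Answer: -391/3 + 17*sqrt(39635)/60 ≈ -73.926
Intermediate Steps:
I(w, G) = 4/3 + G/w (I(w, G) = -4*(-1/3) + G/w = 4/3 + G/w)
d = 396 (d = 5 - (-11 + 34)*(8 - 25) = 5 - 23*(-17) = 5 - 1*(-391) = 5 + 391 = 396)
(-46 + sqrt(d - 7/(-20)))*I(-4, -6) = (-46 + sqrt(396 - 7/(-20)))*(4/3 - 6/(-4)) = (-46 + sqrt(396 - 7*(-1/20)))*(4/3 - 6*(-1/4)) = (-46 + sqrt(396 + 7/20))*(4/3 + 3/2) = (-46 + sqrt(7927/20))*(17/6) = (-46 + sqrt(39635)/10)*(17/6) = -391/3 + 17*sqrt(39635)/60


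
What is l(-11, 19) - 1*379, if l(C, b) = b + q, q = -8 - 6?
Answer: -374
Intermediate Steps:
q = -14
l(C, b) = -14 + b (l(C, b) = b - 14 = -14 + b)
l(-11, 19) - 1*379 = (-14 + 19) - 1*379 = 5 - 379 = -374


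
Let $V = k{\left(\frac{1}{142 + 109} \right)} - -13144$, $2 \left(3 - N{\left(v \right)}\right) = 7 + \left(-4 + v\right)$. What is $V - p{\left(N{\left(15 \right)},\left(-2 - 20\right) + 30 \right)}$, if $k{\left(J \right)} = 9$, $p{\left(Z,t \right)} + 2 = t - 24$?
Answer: $13171$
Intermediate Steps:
$N{\left(v \right)} = \frac{3}{2} - \frac{v}{2}$ ($N{\left(v \right)} = 3 - \frac{7 + \left(-4 + v\right)}{2} = 3 - \frac{3 + v}{2} = 3 - \left(\frac{3}{2} + \frac{v}{2}\right) = \frac{3}{2} - \frac{v}{2}$)
$p{\left(Z,t \right)} = -26 + t$ ($p{\left(Z,t \right)} = -2 + \left(t - 24\right) = -2 + \left(-24 + t\right) = -26 + t$)
$V = 13153$ ($V = 9 - -13144 = 9 + 13144 = 13153$)
$V - p{\left(N{\left(15 \right)},\left(-2 - 20\right) + 30 \right)} = 13153 - \left(-26 + \left(\left(-2 - 20\right) + 30\right)\right) = 13153 - \left(-26 + \left(-22 + 30\right)\right) = 13153 - \left(-26 + 8\right) = 13153 - -18 = 13153 + 18 = 13171$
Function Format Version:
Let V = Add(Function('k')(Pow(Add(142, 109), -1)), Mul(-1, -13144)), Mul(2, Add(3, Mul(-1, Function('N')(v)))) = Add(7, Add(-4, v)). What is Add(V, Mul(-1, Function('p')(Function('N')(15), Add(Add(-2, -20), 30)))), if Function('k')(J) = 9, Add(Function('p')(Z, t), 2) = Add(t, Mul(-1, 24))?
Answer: 13171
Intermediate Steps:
Function('N')(v) = Add(Rational(3, 2), Mul(Rational(-1, 2), v)) (Function('N')(v) = Add(3, Mul(Rational(-1, 2), Add(7, Add(-4, v)))) = Add(3, Mul(Rational(-1, 2), Add(3, v))) = Add(3, Add(Rational(-3, 2), Mul(Rational(-1, 2), v))) = Add(Rational(3, 2), Mul(Rational(-1, 2), v)))
Function('p')(Z, t) = Add(-26, t) (Function('p')(Z, t) = Add(-2, Add(t, Mul(-1, 24))) = Add(-2, Add(t, -24)) = Add(-2, Add(-24, t)) = Add(-26, t))
V = 13153 (V = Add(9, Mul(-1, -13144)) = Add(9, 13144) = 13153)
Add(V, Mul(-1, Function('p')(Function('N')(15), Add(Add(-2, -20), 30)))) = Add(13153, Mul(-1, Add(-26, Add(Add(-2, -20), 30)))) = Add(13153, Mul(-1, Add(-26, Add(-22, 30)))) = Add(13153, Mul(-1, Add(-26, 8))) = Add(13153, Mul(-1, -18)) = Add(13153, 18) = 13171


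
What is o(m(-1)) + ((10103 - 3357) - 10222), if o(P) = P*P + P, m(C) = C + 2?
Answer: -3474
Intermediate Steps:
m(C) = 2 + C
o(P) = P + P² (o(P) = P² + P = P + P²)
o(m(-1)) + ((10103 - 3357) - 10222) = (2 - 1)*(1 + (2 - 1)) + ((10103 - 3357) - 10222) = 1*(1 + 1) + (6746 - 10222) = 1*2 - 3476 = 2 - 3476 = -3474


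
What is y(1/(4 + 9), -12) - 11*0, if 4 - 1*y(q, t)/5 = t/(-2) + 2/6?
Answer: -35/3 ≈ -11.667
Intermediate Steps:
y(q, t) = 55/3 + 5*t/2 (y(q, t) = 20 - 5*(t/(-2) + 2/6) = 20 - 5*(t*(-½) + 2*(⅙)) = 20 - 5*(-t/2 + ⅓) = 20 - 5*(⅓ - t/2) = 20 + (-5/3 + 5*t/2) = 55/3 + 5*t/2)
y(1/(4 + 9), -12) - 11*0 = (55/3 + (5/2)*(-12)) - 11*0 = (55/3 - 30) + 0 = -35/3 + 0 = -35/3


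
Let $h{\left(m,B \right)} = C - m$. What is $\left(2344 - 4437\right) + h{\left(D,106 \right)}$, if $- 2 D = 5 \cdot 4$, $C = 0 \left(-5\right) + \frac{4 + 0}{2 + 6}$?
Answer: $- \frac{4165}{2} \approx -2082.5$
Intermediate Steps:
$C = \frac{1}{2}$ ($C = 0 + \frac{4}{8} = 0 + 4 \cdot \frac{1}{8} = 0 + \frac{1}{2} = \frac{1}{2} \approx 0.5$)
$D = -10$ ($D = - \frac{5 \cdot 4}{2} = \left(- \frac{1}{2}\right) 20 = -10$)
$h{\left(m,B \right)} = \frac{1}{2} - m$
$\left(2344 - 4437\right) + h{\left(D,106 \right)} = \left(2344 - 4437\right) + \left(\frac{1}{2} - -10\right) = -2093 + \left(\frac{1}{2} + 10\right) = -2093 + \frac{21}{2} = - \frac{4165}{2}$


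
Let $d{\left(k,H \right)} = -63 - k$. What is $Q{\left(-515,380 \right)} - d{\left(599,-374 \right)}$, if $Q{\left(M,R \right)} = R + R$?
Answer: $1422$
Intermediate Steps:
$Q{\left(M,R \right)} = 2 R$
$Q{\left(-515,380 \right)} - d{\left(599,-374 \right)} = 2 \cdot 380 - \left(-63 - 599\right) = 760 - \left(-63 - 599\right) = 760 - -662 = 760 + 662 = 1422$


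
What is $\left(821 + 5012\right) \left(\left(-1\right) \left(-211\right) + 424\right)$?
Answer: $3703955$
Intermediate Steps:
$\left(821 + 5012\right) \left(\left(-1\right) \left(-211\right) + 424\right) = 5833 \left(211 + 424\right) = 5833 \cdot 635 = 3703955$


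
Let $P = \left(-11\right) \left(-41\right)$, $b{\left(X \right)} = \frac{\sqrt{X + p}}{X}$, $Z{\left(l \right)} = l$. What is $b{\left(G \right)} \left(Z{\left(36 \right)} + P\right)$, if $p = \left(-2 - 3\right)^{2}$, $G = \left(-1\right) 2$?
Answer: $- \frac{487 \sqrt{23}}{2} \approx -1167.8$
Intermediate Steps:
$G = -2$
$p = 25$ ($p = \left(-5\right)^{2} = 25$)
$b{\left(X \right)} = \frac{\sqrt{25 + X}}{X}$ ($b{\left(X \right)} = \frac{\sqrt{X + 25}}{X} = \frac{\sqrt{25 + X}}{X}$)
$P = 451$
$b{\left(G \right)} \left(Z{\left(36 \right)} + P\right) = \frac{\sqrt{25 - 2}}{-2} \left(36 + 451\right) = - \frac{\sqrt{23}}{2} \cdot 487 = - \frac{487 \sqrt{23}}{2}$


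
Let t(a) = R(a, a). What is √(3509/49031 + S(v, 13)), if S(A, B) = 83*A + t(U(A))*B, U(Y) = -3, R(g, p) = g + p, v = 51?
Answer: √9988953932734/49031 ≈ 64.460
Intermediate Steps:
t(a) = 2*a (t(a) = a + a = 2*a)
S(A, B) = -6*B + 83*A (S(A, B) = 83*A + (2*(-3))*B = 83*A - 6*B = -6*B + 83*A)
√(3509/49031 + S(v, 13)) = √(3509/49031 + (-6*13 + 83*51)) = √(3509*(1/49031) + (-78 + 4233)) = √(3509/49031 + 4155) = √(203727314/49031) = √9988953932734/49031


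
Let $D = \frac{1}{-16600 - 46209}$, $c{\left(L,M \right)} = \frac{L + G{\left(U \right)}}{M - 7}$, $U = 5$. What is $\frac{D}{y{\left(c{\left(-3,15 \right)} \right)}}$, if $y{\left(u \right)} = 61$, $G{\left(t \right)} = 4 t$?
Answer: $- \frac{1}{3831349} \approx -2.61 \cdot 10^{-7}$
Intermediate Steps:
$c{\left(L,M \right)} = \frac{20 + L}{-7 + M}$ ($c{\left(L,M \right)} = \frac{L + 4 \cdot 5}{M - 7} = \frac{L + 20}{-7 + M} = \frac{20 + L}{-7 + M}$)
$D = - \frac{1}{62809}$ ($D = \frac{1}{-62809} = - \frac{1}{62809} \approx -1.5921 \cdot 10^{-5}$)
$\frac{D}{y{\left(c{\left(-3,15 \right)} \right)}} = - \frac{1}{62809 \cdot 61} = \left(- \frac{1}{62809}\right) \frac{1}{61} = - \frac{1}{3831349}$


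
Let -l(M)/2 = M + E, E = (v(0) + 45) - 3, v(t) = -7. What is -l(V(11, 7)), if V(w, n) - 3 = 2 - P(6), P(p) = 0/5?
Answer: 80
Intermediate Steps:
P(p) = 0 (P(p) = 0*(⅕) = 0)
V(w, n) = 5 (V(w, n) = 3 + (2 - 1*0) = 3 + (2 + 0) = 3 + 2 = 5)
E = 35 (E = (-7 + 45) - 3 = 38 - 3 = 35)
l(M) = -70 - 2*M (l(M) = -2*(M + 35) = -2*(35 + M) = -70 - 2*M)
-l(V(11, 7)) = -(-70 - 2*5) = -(-70 - 10) = -1*(-80) = 80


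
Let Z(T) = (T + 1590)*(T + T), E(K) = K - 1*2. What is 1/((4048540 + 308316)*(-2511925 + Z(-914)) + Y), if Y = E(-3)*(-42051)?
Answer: -1/16327984248713 ≈ -6.1245e-14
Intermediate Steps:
E(K) = -2 + K (E(K) = K - 2 = -2 + K)
Z(T) = 2*T*(1590 + T) (Z(T) = (1590 + T)*(2*T) = 2*T*(1590 + T))
Y = 210255 (Y = (-2 - 3)*(-42051) = -5*(-42051) = 210255)
1/((4048540 + 308316)*(-2511925 + Z(-914)) + Y) = 1/((4048540 + 308316)*(-2511925 + 2*(-914)*(1590 - 914)) + 210255) = 1/(4356856*(-2511925 + 2*(-914)*676) + 210255) = 1/(4356856*(-2511925 - 1235728) + 210255) = 1/(4356856*(-3747653) + 210255) = 1/(-16327984458968 + 210255) = 1/(-16327984248713) = -1/16327984248713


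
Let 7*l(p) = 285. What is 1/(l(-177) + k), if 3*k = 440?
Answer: 21/3935 ≈ 0.0053367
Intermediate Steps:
k = 440/3 (k = (1/3)*440 = 440/3 ≈ 146.67)
l(p) = 285/7 (l(p) = (1/7)*285 = 285/7)
1/(l(-177) + k) = 1/(285/7 + 440/3) = 1/(3935/21) = 21/3935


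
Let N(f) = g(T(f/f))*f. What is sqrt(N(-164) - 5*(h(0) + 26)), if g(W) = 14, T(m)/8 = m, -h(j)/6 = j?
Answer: I*sqrt(2426) ≈ 49.254*I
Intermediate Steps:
h(j) = -6*j
T(m) = 8*m
N(f) = 14*f
sqrt(N(-164) - 5*(h(0) + 26)) = sqrt(14*(-164) - 5*(-6*0 + 26)) = sqrt(-2296 - 5*(0 + 26)) = sqrt(-2296 - 5*26) = sqrt(-2296 - 130) = sqrt(-2426) = I*sqrt(2426)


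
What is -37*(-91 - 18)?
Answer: 4033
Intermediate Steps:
-37*(-91 - 18) = -37*(-109) = 4033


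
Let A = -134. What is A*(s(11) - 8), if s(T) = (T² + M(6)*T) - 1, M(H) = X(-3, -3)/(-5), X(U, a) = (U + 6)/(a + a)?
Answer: -75777/5 ≈ -15155.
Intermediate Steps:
X(U, a) = (6 + U)/(2*a) (X(U, a) = (6 + U)/((2*a)) = (6 + U)*(1/(2*a)) = (6 + U)/(2*a))
M(H) = ⅒ (M(H) = ((½)*(6 - 3)/(-3))/(-5) = ((½)*(-⅓)*3)*(-⅕) = -½*(-⅕) = ⅒)
s(T) = -1 + T² + T/10 (s(T) = (T² + T/10) - 1 = -1 + T² + T/10)
A*(s(11) - 8) = -134*((-1 + 11² + (⅒)*11) - 8) = -134*((-1 + 121 + 11/10) - 8) = -134*(1211/10 - 8) = -134*1131/10 = -75777/5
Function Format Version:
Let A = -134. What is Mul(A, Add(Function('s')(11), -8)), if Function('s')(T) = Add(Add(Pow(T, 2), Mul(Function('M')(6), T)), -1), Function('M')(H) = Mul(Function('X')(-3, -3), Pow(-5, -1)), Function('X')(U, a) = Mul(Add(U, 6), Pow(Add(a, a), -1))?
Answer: Rational(-75777, 5) ≈ -15155.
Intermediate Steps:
Function('X')(U, a) = Mul(Rational(1, 2), Pow(a, -1), Add(6, U)) (Function('X')(U, a) = Mul(Add(6, U), Pow(Mul(2, a), -1)) = Mul(Add(6, U), Mul(Rational(1, 2), Pow(a, -1))) = Mul(Rational(1, 2), Pow(a, -1), Add(6, U)))
Function('M')(H) = Rational(1, 10) (Function('M')(H) = Mul(Mul(Rational(1, 2), Pow(-3, -1), Add(6, -3)), Pow(-5, -1)) = Mul(Mul(Rational(1, 2), Rational(-1, 3), 3), Rational(-1, 5)) = Mul(Rational(-1, 2), Rational(-1, 5)) = Rational(1, 10))
Function('s')(T) = Add(-1, Pow(T, 2), Mul(Rational(1, 10), T)) (Function('s')(T) = Add(Add(Pow(T, 2), Mul(Rational(1, 10), T)), -1) = Add(-1, Pow(T, 2), Mul(Rational(1, 10), T)))
Mul(A, Add(Function('s')(11), -8)) = Mul(-134, Add(Add(-1, Pow(11, 2), Mul(Rational(1, 10), 11)), -8)) = Mul(-134, Add(Add(-1, 121, Rational(11, 10)), -8)) = Mul(-134, Add(Rational(1211, 10), -8)) = Mul(-134, Rational(1131, 10)) = Rational(-75777, 5)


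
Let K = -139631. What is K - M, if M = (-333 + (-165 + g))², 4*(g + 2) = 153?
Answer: -5645505/16 ≈ -3.5284e+5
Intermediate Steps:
g = 145/4 (g = -2 + (¼)*153 = -2 + 153/4 = 145/4 ≈ 36.250)
M = 3411409/16 (M = (-333 + (-165 + 145/4))² = (-333 - 515/4)² = (-1847/4)² = 3411409/16 ≈ 2.1321e+5)
K - M = -139631 - 1*3411409/16 = -139631 - 3411409/16 = -5645505/16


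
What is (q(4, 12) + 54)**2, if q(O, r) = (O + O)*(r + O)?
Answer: 33124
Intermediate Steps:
q(O, r) = 2*O*(O + r) (q(O, r) = (2*O)*(O + r) = 2*O*(O + r))
(q(4, 12) + 54)**2 = (2*4*(4 + 12) + 54)**2 = (2*4*16 + 54)**2 = (128 + 54)**2 = 182**2 = 33124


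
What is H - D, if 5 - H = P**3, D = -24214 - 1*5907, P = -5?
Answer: 30251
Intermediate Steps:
D = -30121 (D = -24214 - 5907 = -30121)
H = 130 (H = 5 - 1*(-5)**3 = 5 - 1*(-125) = 5 + 125 = 130)
H - D = 130 - 1*(-30121) = 130 + 30121 = 30251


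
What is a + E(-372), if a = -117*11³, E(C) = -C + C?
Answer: -155727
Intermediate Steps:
E(C) = 0
a = -155727 (a = -117*1331 = -155727)
a + E(-372) = -155727 + 0 = -155727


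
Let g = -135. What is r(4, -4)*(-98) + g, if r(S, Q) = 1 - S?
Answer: 159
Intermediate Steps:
r(4, -4)*(-98) + g = (1 - 1*4)*(-98) - 135 = (1 - 4)*(-98) - 135 = -3*(-98) - 135 = 294 - 135 = 159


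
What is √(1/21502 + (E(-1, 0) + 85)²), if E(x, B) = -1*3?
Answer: 7*√63443822702/21502 ≈ 82.000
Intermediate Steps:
E(x, B) = -3
√(1/21502 + (E(-1, 0) + 85)²) = √(1/21502 + (-3 + 85)²) = √(1/21502 + 82²) = √(1/21502 + 6724) = √(144579449/21502) = 7*√63443822702/21502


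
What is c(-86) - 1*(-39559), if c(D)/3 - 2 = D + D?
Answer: 39049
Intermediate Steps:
c(D) = 6 + 6*D (c(D) = 6 + 3*(D + D) = 6 + 3*(2*D) = 6 + 6*D)
c(-86) - 1*(-39559) = (6 + 6*(-86)) - 1*(-39559) = (6 - 516) + 39559 = -510 + 39559 = 39049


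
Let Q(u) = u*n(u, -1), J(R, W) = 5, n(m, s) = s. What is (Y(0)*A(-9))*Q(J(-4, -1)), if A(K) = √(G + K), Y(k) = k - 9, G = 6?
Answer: 45*I*√3 ≈ 77.942*I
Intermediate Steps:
Q(u) = -u (Q(u) = u*(-1) = -u)
Y(k) = -9 + k
A(K) = √(6 + K)
(Y(0)*A(-9))*Q(J(-4, -1)) = ((-9 + 0)*√(6 - 9))*(-1*5) = -9*I*√3*(-5) = 45*I*√3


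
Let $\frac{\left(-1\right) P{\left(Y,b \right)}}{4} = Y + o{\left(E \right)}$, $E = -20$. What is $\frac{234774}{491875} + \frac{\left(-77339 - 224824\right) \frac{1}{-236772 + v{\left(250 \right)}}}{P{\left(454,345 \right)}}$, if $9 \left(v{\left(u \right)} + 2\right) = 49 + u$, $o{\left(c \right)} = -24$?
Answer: $\frac{171809946138627}{360519509735000} \approx 0.47656$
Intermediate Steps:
$v{\left(u \right)} = \frac{31}{9} + \frac{u}{9}$ ($v{\left(u \right)} = -2 + \frac{49 + u}{9} = -2 + \left(\frac{49}{9} + \frac{u}{9}\right) = \frac{31}{9} + \frac{u}{9}$)
$P{\left(Y,b \right)} = 96 - 4 Y$ ($P{\left(Y,b \right)} = - 4 \left(Y - 24\right) = - 4 \left(-24 + Y\right) = 96 - 4 Y$)
$\frac{234774}{491875} + \frac{\left(-77339 - 224824\right) \frac{1}{-236772 + v{\left(250 \right)}}}{P{\left(454,345 \right)}} = \frac{234774}{491875} + \frac{\left(-77339 - 224824\right) \frac{1}{-236772 + \left(\frac{31}{9} + \frac{1}{9} \cdot 250\right)}}{96 - 1816} = 234774 \cdot \frac{1}{491875} + \frac{\left(-302163\right) \frac{1}{-236772 + \left(\frac{31}{9} + \frac{250}{9}\right)}}{96 - 1816} = \frac{234774}{491875} + \frac{\left(-302163\right) \frac{1}{-236772 + \frac{281}{9}}}{-1720} = \frac{234774}{491875} + - \frac{302163}{- \frac{2130667}{9}} \left(- \frac{1}{1720}\right) = \frac{234774}{491875} + \left(-302163\right) \left(- \frac{9}{2130667}\right) \left(- \frac{1}{1720}\right) = \frac{234774}{491875} + \frac{2719467}{2130667} \left(- \frac{1}{1720}\right) = \frac{234774}{491875} - \frac{2719467}{3664747240} = \frac{171809946138627}{360519509735000}$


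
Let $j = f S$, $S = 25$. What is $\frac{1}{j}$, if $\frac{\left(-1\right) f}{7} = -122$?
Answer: $\frac{1}{21350} \approx 4.6838 \cdot 10^{-5}$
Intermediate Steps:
$f = 854$ ($f = \left(-7\right) \left(-122\right) = 854$)
$j = 21350$ ($j = 854 \cdot 25 = 21350$)
$\frac{1}{j} = \frac{1}{21350}$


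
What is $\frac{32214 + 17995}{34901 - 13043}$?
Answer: $\frac{50209}{21858} \approx 2.2971$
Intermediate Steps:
$\frac{32214 + 17995}{34901 - 13043} = \frac{50209}{21858}$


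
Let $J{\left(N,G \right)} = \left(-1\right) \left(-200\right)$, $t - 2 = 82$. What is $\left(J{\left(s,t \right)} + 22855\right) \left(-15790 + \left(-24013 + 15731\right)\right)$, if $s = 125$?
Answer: $-554979960$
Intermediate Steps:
$t = 84$ ($t = 2 + 82 = 84$)
$J{\left(N,G \right)} = 200$
$\left(J{\left(s,t \right)} + 22855\right) \left(-15790 + \left(-24013 + 15731\right)\right) = \left(200 + 22855\right) \left(-15790 + \left(-24013 + 15731\right)\right) = 23055 \left(-15790 - 8282\right) = 23055 \left(-24072\right) = -554979960$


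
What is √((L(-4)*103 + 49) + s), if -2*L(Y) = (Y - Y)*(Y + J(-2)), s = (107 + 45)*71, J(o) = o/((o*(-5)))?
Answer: √10841 ≈ 104.12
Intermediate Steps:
J(o) = -⅕ (J(o) = o/((-5*o)) = o*(-1/(5*o)) = -⅕)
s = 10792 (s = 152*71 = 10792)
L(Y) = 0 (L(Y) = -(Y - Y)*(Y - ⅕)/2 = -0*(-⅕ + Y) = -½*0 = 0)
√((L(-4)*103 + 49) + s) = √((0*103 + 49) + 10792) = √((0 + 49) + 10792) = √(49 + 10792) = √10841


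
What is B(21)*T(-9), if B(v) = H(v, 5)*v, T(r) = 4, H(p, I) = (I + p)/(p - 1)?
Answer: 546/5 ≈ 109.20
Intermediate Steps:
H(p, I) = (I + p)/(-1 + p)
B(v) = v*(5 + v)/(-1 + v) (B(v) = ((5 + v)/(-1 + v))*v = v*(5 + v)/(-1 + v))
B(21)*T(-9) = (21*(5 + 21)/(-1 + 21))*4 = (21*26/20)*4 = (21*(1/20)*26)*4 = (273/10)*4 = 546/5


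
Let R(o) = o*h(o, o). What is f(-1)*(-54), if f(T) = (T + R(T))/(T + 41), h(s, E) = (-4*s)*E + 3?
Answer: 0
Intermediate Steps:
h(s, E) = 3 - 4*E*s (h(s, E) = -4*E*s + 3 = 3 - 4*E*s)
R(o) = o*(3 - 4*o²) (R(o) = o*(3 - 4*o*o) = o*(3 - 4*o²))
f(T) = (T + T*(3 - 4*T²))/(41 + T) (f(T) = (T + T*(3 - 4*T²))/(T + 41) = (T + T*(3 - 4*T²))/(41 + T))
f(-1)*(-54) = (4*(-1)*(1 - 1*(-1)²)/(41 - 1))*(-54) = (4*(-1)*(1 - 1*1)/40)*(-54) = (4*(-1)*(1/40)*(1 - 1))*(-54) = (4*(-1)*(1/40)*0)*(-54) = 0*(-54) = 0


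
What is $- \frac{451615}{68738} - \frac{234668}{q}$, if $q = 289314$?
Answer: $- \frac{73394575547}{9943432866} \approx -7.3812$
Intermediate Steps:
$- \frac{451615}{68738} - \frac{234668}{q} = - \frac{451615}{68738} - \frac{234668}{289314} = \left(-451615\right) \frac{1}{68738} - \frac{117334}{144657} = - \frac{451615}{68738} - \frac{117334}{144657} = - \frac{73394575547}{9943432866}$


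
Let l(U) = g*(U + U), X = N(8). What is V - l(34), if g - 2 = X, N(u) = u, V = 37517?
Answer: 36837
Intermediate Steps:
X = 8
g = 10 (g = 2 + 8 = 10)
l(U) = 20*U (l(U) = 10*(U + U) = 10*(2*U) = 20*U)
V - l(34) = 37517 - 20*34 = 37517 - 1*680 = 37517 - 680 = 36837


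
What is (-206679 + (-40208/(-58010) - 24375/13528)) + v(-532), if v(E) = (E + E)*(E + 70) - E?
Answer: 111992954198477/392379640 ≈ 2.8542e+5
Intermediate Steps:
v(E) = -E + 2*E*(70 + E) (v(E) = (2*E)*(70 + E) - E = 2*E*(70 + E) - E = -E + 2*E*(70 + E))
(-206679 + (-40208/(-58010) - 24375/13528)) + v(-532) = (-206679 + (-40208/(-58010) - 24375/13528)) - 532*(139 + 2*(-532)) = (-206679 + (-40208*(-1/58010) - 24375*1/13528)) - 532*(139 - 1064) = (-206679 + (20104/29005 - 24375/13528)) - 532*(-925) = (-206679 - 435029963/392379640) + 492100 = -81097066645523/392379640 + 492100 = 111992954198477/392379640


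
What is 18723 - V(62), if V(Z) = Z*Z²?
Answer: -219605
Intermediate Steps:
V(Z) = Z³
18723 - V(62) = 18723 - 1*62³ = 18723 - 1*238328 = 18723 - 238328 = -219605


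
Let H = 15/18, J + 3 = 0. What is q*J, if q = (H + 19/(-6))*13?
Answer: 91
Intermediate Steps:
J = -3 (J = -3 + 0 = -3)
H = 5/6 (H = 15*(1/18) = 5/6 ≈ 0.83333)
q = -91/3 (q = (5/6 + 19/(-6))*13 = (5/6 + 19*(-1/6))*13 = (5/6 - 19/6)*13 = -7/3*13 = -91/3 ≈ -30.333)
q*J = -91/3*(-3) = 91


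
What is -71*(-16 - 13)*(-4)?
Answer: -8236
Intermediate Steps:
-71*(-16 - 13)*(-4) = -(-2059)*(-4) = -71*116 = -8236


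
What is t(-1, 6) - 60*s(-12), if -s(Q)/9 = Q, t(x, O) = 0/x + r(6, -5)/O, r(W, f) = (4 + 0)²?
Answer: -19432/3 ≈ -6477.3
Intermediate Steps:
r(W, f) = 16 (r(W, f) = 4² = 16)
t(x, O) = 16/O (t(x, O) = 0/x + 16/O = 0 + 16/O = 16/O)
s(Q) = -9*Q
t(-1, 6) - 60*s(-12) = 16/6 - (-540)*(-12) = 16*(⅙) - 60*108 = 8/3 - 6480 = -19432/3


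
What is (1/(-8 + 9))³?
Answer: 1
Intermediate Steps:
(1/(-8 + 9))³ = (1/1)³ = 1³ = 1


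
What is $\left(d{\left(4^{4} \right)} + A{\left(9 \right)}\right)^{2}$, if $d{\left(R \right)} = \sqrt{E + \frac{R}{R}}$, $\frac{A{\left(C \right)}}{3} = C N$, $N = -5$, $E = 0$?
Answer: $17956$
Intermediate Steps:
$A{\left(C \right)} = - 15 C$ ($A{\left(C \right)} = 3 C \left(-5\right) = 3 \left(- 5 C\right) = - 15 C$)
$d{\left(R \right)} = 1$ ($d{\left(R \right)} = \sqrt{0 + \frac{R}{R}} = \sqrt{0 + 1} = \sqrt{1} = 1$)
$\left(d{\left(4^{4} \right)} + A{\left(9 \right)}\right)^{2} = \left(1 - 135\right)^{2} = \left(-134\right)^{2} = 17956$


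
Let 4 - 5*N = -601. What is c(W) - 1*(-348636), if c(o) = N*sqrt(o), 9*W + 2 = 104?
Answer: 348636 + 121*sqrt(102)/3 ≈ 3.4904e+5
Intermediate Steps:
W = 34/3 (W = -2/9 + (1/9)*104 = -2/9 + 104/9 = 34/3 ≈ 11.333)
N = 121 (N = 4/5 - 1/5*(-601) = 4/5 + 601/5 = 121)
c(o) = 121*sqrt(o)
c(W) - 1*(-348636) = 121*sqrt(34/3) - 1*(-348636) = 121*(sqrt(102)/3) + 348636 = 121*sqrt(102)/3 + 348636 = 348636 + 121*sqrt(102)/3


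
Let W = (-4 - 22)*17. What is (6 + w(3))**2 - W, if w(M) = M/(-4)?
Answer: 7513/16 ≈ 469.56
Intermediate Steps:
w(M) = -M/4 (w(M) = M*(-1/4) = -M/4)
W = -442 (W = -26*17 = -442)
(6 + w(3))**2 - W = (6 - 1/4*3)**2 - 1*(-442) = (6 - 3/4)**2 + 442 = (21/4)**2 + 442 = 441/16 + 442 = 7513/16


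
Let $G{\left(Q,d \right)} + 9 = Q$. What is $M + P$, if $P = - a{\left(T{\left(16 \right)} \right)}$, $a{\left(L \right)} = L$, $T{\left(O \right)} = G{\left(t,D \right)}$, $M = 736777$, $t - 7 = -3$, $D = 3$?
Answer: $736782$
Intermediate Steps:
$t = 4$ ($t = 7 - 3 = 4$)
$G{\left(Q,d \right)} = -9 + Q$
$T{\left(O \right)} = -5$ ($T{\left(O \right)} = -9 + 4 = -5$)
$P = 5$ ($P = \left(-1\right) \left(-5\right) = 5$)
$M + P = 736777 + 5 = 736782$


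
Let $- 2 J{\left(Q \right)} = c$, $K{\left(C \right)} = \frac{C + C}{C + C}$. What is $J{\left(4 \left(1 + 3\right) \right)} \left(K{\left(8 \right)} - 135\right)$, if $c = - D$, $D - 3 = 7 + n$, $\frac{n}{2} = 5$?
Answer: $-1340$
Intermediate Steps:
$n = 10$ ($n = 2 \cdot 5 = 10$)
$D = 20$ ($D = 3 + \left(7 + 10\right) = 3 + 17 = 20$)
$K{\left(C \right)} = 1$ ($K{\left(C \right)} = \frac{2 C}{2 C} = 2 C \frac{1}{2 C} = 1$)
$c = -20$ ($c = \left(-1\right) 20 = -20$)
$J{\left(Q \right)} = 10$ ($J{\left(Q \right)} = \left(- \frac{1}{2}\right) \left(-20\right) = 10$)
$J{\left(4 \left(1 + 3\right) \right)} \left(K{\left(8 \right)} - 135\right) = 10 \left(1 - 135\right) = 10 \left(-134\right) = -1340$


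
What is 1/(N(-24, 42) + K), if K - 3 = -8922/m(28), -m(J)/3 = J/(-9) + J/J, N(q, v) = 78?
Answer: -19/25227 ≈ -0.00075316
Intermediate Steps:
m(J) = -3 + J/3 (m(J) = -3*(J/(-9) + J/J) = -3*(J*(-1/9) + 1) = -3*(-J/9 + 1) = -3*(1 - J/9) = -3 + J/3)
K = -26709/19 (K = 3 - 8922/(-3 + (1/3)*28) = 3 - 8922/(-3 + 28/3) = 3 - 8922/19/3 = 3 - 8922*3/19 = 3 - 26766/19 = -26709/19 ≈ -1405.7)
1/(N(-24, 42) + K) = 1/(78 - 26709/19) = 1/(-25227/19) = -19/25227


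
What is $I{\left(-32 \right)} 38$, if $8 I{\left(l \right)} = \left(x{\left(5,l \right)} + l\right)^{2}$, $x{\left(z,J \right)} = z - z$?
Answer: $4864$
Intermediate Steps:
$x{\left(z,J \right)} = 0$
$I{\left(l \right)} = \frac{l^{2}}{8}$ ($I{\left(l \right)} = \frac{\left(0 + l\right)^{2}}{8} = \frac{l^{2}}{8}$)
$I{\left(-32 \right)} 38 = \frac{\left(-32\right)^{2}}{8} \cdot 38 = \frac{1}{8} \cdot 1024 \cdot 38 = 128 \cdot 38 = 4864$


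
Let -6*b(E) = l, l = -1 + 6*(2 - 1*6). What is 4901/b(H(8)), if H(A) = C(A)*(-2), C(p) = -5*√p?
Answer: 29406/25 ≈ 1176.2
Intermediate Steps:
H(A) = 10*√A (H(A) = -5*√A*(-2) = 10*√A)
l = -25 (l = -1 + 6*(2 - 6) = -1 + 6*(-4) = -1 - 24 = -25)
b(E) = 25/6 (b(E) = -⅙*(-25) = 25/6)
4901/b(H(8)) = 4901/(25/6) = 4901*(6/25) = 29406/25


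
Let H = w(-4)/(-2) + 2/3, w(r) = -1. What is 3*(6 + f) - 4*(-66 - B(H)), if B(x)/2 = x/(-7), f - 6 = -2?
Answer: 878/3 ≈ 292.67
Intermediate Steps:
f = 4 (f = 6 - 2 = 4)
H = 7/6 (H = -1/(-2) + 2/3 = -1*(-½) + 2*(⅓) = ½ + ⅔ = 7/6 ≈ 1.1667)
B(x) = -2*x/7 (B(x) = 2*(x/(-7)) = 2*(x*(-⅐)) = 2*(-x/7) = -2*x/7)
3*(6 + f) - 4*(-66 - B(H)) = 3*(6 + 4) - 4*(-66 - (-2)*7/(7*6)) = 3*10 - 4*(-66 - 1*(-⅓)) = 30 - 4*(-66 + ⅓) = 30 - 4*(-197/3) = 30 + 788/3 = 878/3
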